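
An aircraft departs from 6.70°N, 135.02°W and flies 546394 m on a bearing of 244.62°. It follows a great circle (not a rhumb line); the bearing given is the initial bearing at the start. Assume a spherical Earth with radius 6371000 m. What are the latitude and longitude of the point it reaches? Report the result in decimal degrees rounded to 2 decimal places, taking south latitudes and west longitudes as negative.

latitude 4.58°, longitude -139.47°

δ = 546394/6371000 = 0.085763 rad (4.9138°).
With φ₁ = 6.70° = 0.116937 rad and θ = 244.62° = 4.269424 rad:
Applying the spherical law of cosines for sides, sin φ₂ = sin φ₁ cos δ + cos φ₁ sin δ cos θ = 0.079778, so φ₂ = 4.58°.
Δλ = atan2( sin θ sin δ cos φ₁ , cos δ − sin φ₁ sin φ₂ ) = atan2(-0.076862, 0.987017) = -0.077716 rad = -4.45°.
λ₂ = λ₁ + Δλ = -139.47°.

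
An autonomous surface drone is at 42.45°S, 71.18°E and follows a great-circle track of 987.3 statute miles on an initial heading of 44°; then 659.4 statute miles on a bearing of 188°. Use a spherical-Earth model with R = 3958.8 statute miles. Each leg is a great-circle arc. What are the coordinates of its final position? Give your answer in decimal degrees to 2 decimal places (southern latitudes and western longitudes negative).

Apply the spherical direct solution leg by leg, carrying full precision between legs.
Leg 1: from (-42.45°, 71.18°), δ = 987.3/3958.8 = 0.249394 rad, θ = 44° → φ = -31.54°, λ = 82.79°.
Leg 2: from (-31.54°, 82.79°), δ = 659.4/3958.8 = 0.166566 rad, θ = 188° → φ = -40.98°, λ = 81.03°.

latitude -40.98°, longitude 81.03°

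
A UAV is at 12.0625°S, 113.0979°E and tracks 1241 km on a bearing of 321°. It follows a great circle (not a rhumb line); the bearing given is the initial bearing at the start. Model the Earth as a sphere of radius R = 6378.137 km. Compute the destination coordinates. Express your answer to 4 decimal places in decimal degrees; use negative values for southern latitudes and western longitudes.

latitude -3.3305°, longitude 106.0972°

The arc subtends δ = 1241/6378.137 = 0.194571 rad at the centre.
Start latitude φ₁ = -0.210530 rad; initial bearing θ = 5.602507 rad.
Destination latitude: φ₂ = arcsin( sin φ₁ cos δ + cos φ₁ sin δ cos θ ) = arcsin(-0.058095) = -3.3305°.
Δλ = atan2( sin θ sin δ cos φ₁ , cos δ − sin φ₁ sin φ₂ ) = atan2(-0.118990, 0.968990) = -0.122186 rad = -7.0007°.
Hence λ₂ = 113.0979° + -7.0007° = 106.0972°.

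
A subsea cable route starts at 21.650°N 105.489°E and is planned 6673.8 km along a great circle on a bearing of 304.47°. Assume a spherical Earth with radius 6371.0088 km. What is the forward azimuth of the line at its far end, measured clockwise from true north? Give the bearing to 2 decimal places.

final bearing 265.77°

Central angle δ = d/R = 1.047526 rad.
Converting: φ₁ = 0.377864 rad, θ = 5.314004 rad.
Destination latitude: φ₂ = arcsin( sin φ₁ cos δ + cos φ₁ sin δ cos θ ) = arcsin(0.640020) = 39.793°.
Δλ = atan2( sin θ sin δ cos φ₁ , cos δ − sin φ₁ sin φ₂ ) = atan2(-0.663730, 0.263589) = -1.192764 rad = -68.340°.
λ₂ = 105.489° + -68.340° = 37.149°.
The forward bearing on arrival equals the back-azimuth from the destination plus 180°.
Back-azimuth from P₂ (39.79°, 37.15°) to P₁ (21.65°, 105.49°), with Δλ' = λ₁ − λ₂ = 68.34°: atan2( sin Δλ' cos φ₁ , cos φ₂ sin φ₁ − sin φ₂ cos φ₁ cos Δλ' ) = 85.77°.
Final bearing = (85.77° + 180°) mod 360° = 265.77°.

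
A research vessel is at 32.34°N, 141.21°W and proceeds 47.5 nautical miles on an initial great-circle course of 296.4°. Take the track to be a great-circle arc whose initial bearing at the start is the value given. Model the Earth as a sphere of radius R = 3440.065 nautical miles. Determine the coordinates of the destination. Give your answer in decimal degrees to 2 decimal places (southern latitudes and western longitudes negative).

Central angle δ = d/R = 0.013808 rad.
With φ₁ = 32.34° = 0.564439 rad and θ = 296.4° = 5.173156 rad:
Applying the spherical law of cosines for sides, sin φ₂ = sin φ₁ cos δ + cos φ₁ sin δ cos θ = 0.540078, so φ₂ = 32.69°.
Δλ = atan2( sin θ sin δ cos φ₁ , cos δ − sin φ₁ sin φ₂ ) = atan2(-0.010449, 0.710994) = -0.014695 rad = -0.84°.
Hence λ₂ = -141.21° + -0.84° = -142.05°.

latitude 32.69°, longitude -142.05°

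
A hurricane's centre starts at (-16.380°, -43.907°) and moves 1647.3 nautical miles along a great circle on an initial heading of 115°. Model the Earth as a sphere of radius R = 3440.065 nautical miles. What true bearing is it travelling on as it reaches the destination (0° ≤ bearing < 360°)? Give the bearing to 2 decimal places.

final bearing 104.81°

The arc subtends δ = 1647.3/3440.065 = 0.478857 rad at the centre.
Start latitude φ₁ = -0.285885 rad; initial bearing θ = 2.007129 rad.
Applying the spherical law of cosines for sides, sin φ₂ = sin φ₁ cos δ + cos φ₁ sin δ cos θ = -0.437111, so φ₂ = -25.920°.
Then Δλ = atan2(0.400646, 0.764254) = 0.482844 rad, from sin θ sin δ cos φ₁ over cos δ − sin φ₁ sin φ₂.
Hence λ₂ = -43.907° + 27.665° = -16.242°.
The forward bearing on arrival equals the back-azimuth from the destination plus 180°.
Back-azimuth from P₂ (-25.92°, -16.24°) to P₁ (-16.38°, -43.91°), with Δλ' = λ₁ − λ₂ = -27.66°: atan2( sin Δλ' cos φ₁ , cos φ₂ sin φ₁ − sin φ₂ cos φ₁ cos Δλ' ) = 284.81°.
Final bearing = (284.81° + 180°) mod 360° = 104.81°.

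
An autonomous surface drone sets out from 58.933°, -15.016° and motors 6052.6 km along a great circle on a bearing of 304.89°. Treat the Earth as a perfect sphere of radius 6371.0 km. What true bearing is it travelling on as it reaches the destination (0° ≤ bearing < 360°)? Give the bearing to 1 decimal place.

The arc subtends δ = 6052.6/6371 = 0.950024 rad at the centre.
Converting: φ₁ = 1.028575 rad, θ = 5.321334 rad.
sin φ₂ = sin φ₁ cos δ + cos φ₁ sin δ cos θ = (0.856564)(0.581664) + (0.516040)(0.813429)(0.572003) = 0.738338
φ₂ = asin(0.738338) = 0.830602 rad = 47.590°.
Then Δλ = atan2(-0.344311, -0.050770) = -1.717195 rad, from sin θ sin δ cos φ₁ over cos δ − sin φ₁ sin φ₂.
λ₂ = -15.016° + -98.388° = -113.404°.
The forward bearing on arrival equals the back-azimuth from the destination plus 180°.
Back-azimuth from P₂ (47.6°, -113.4°) to P₁ (58.9°, -15.0°), with Δλ' = λ₁ − λ₂ = 98.4°: atan2( sin Δλ' cos φ₁ , cos φ₂ sin φ₁ − sin φ₂ cos φ₁ cos Δλ' ) = 38.9°.
Final bearing = (38.9° + 180°) mod 360° = 218.9°.

final bearing 218.9°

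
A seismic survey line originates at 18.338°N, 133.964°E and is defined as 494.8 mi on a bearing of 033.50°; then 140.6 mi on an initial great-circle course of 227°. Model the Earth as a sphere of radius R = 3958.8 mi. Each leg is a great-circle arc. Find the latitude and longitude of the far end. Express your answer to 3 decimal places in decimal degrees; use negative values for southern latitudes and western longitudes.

latitude 22.862°, longitude 136.677°

Apply the spherical direct solution leg by leg, carrying full precision between legs.
Leg 1: from (18.338°, 133.964°), δ = 494.8/3958.8 = 0.124987 rad, θ = 33.5° → φ = 24.258°, λ = 138.292°.
Leg 2: from (24.258°, 138.292°), δ = 140.6/3958.8 = 0.035516 rad, θ = 227° → φ = 22.862°, λ = 136.677°.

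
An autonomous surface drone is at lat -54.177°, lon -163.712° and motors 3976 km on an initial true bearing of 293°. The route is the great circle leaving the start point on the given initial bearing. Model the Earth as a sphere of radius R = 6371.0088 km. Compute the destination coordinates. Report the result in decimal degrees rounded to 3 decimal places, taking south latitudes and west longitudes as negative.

The arc subtends δ = 3976/6371.0088 = 0.624077 rad at the centre.
With φ₁ = -54.177° = -0.945567 rad and θ = 293° = 5.113815 rad:
Applying the spherical law of cosines for sides, sin φ₂ = sin φ₁ cos δ + cos φ₁ sin δ cos θ = -0.524356, so φ₂ = -31.625°.
Δλ = atan2( sin θ sin δ cos φ₁ , cos δ − sin φ₁ sin φ₂ ) = atan2(-0.314821, 0.386340) = -0.683750 rad = -39.176°.
λ₂ = -163.712° + -39.176° = -202.888°, normalized to (−180°, 180°] → 157.112°.

latitude -31.625°, longitude 157.112°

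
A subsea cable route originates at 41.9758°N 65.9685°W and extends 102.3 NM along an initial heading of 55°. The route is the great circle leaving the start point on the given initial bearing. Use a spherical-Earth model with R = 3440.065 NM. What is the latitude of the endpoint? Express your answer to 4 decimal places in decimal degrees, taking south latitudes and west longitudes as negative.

latitude 42.9375°

Central angle δ = d/R = 0.029738 rad.
With φ₁ = 41.9758° = 0.732616 rad and θ = 55° = 0.959931 rad:
sin φ₂ = sin φ₁ cos δ + cos φ₁ sin δ cos θ = (0.668817)(0.999558) + (0.743427)(0.029733)(0.573576) = 0.681200
φ₂ = asin(0.681200) = 0.749400 rad = 42.9375°.
Δλ = atan2( sin θ sin δ cos φ₁ , cos δ − sin φ₁ sin φ₂ ) = atan2(0.018107, 0.543960) = 0.033275 rad = 1.9065°.
Hence λ₂ = -65.9685° + 1.9065° = -64.0620°.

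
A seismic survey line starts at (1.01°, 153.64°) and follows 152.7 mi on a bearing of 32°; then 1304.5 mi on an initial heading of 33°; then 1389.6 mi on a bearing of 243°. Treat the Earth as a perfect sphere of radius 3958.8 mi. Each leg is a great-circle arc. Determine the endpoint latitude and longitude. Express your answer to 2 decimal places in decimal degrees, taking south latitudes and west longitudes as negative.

Apply the spherical direct solution leg by leg, carrying full precision between legs.
Leg 1: from (1.01°, 153.64°), δ = 152.7/3958.8 = 0.038572 rad, θ = 32° → φ = 2.88°, λ = 154.81°.
Leg 2: from (2.88°, 154.81°), δ = 1304.5/3958.8 = 0.329519 rad, θ = 33° → φ = 18.58°, λ = 165.53°.
Leg 3: from (18.58°, 165.53°), δ = 1389.6/3958.8 = 0.351015 rad, θ = 243° → φ = 8.70°, λ = 147.47°.

latitude 8.70°, longitude 147.47°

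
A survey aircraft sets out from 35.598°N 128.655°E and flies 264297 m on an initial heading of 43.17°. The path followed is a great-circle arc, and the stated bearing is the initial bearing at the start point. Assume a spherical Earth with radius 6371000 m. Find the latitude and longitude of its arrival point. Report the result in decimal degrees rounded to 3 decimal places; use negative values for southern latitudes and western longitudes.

The arc subtends δ = 264297/6371000 = 0.041484 rad at the centre.
Converting: φ₁ = 0.621302 rad, θ = 0.753459 rad.
Applying the spherical law of cosines for sides, sin φ₂ = sin φ₁ cos δ + cos φ₁ sin δ cos θ = 0.606188, so φ₂ = 37.314°.
Then Δλ = atan2(0.023072, 0.646281) = 0.035684 rad, from sin θ sin δ cos φ₁ over cos δ − sin φ₁ sin φ₂.
λ₂ = 128.655° + 2.045° = 130.700°.

latitude 37.314°, longitude 130.700°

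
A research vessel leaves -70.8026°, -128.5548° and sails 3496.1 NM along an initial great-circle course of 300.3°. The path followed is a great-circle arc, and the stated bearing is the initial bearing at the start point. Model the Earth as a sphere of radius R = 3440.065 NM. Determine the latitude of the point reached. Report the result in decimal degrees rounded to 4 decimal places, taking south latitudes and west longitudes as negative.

latitude -20.8672°

δ = 3496.1/3440.065 = 1.016289 rad (58.2291°).
With φ₁ = -70.8026° = -1.235738 rad and θ = 300.3° = 5.241224 rad:
Applying the spherical law of cosines for sides, sin φ₂ = sin φ₁ cos δ + cos φ₁ sin δ cos θ = -0.356203, so φ₂ = -20.8672°.
Then Δλ = atan2(-0.241365, 0.190129) = -0.903584 rad, from sin θ sin δ cos φ₁ over cos δ − sin φ₁ sin φ₂.
λ₂ = -128.5548° + -51.7715° = -180.3263°, normalized to (−180°, 180°] → 179.6737°.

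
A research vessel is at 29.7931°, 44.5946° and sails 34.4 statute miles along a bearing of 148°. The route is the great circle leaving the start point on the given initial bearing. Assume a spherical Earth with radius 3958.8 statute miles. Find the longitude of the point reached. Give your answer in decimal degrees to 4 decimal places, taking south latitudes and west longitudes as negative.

longitude 44.8973°

Angular distance δ = d/R = 34.4 / 3958.8 = 0.008690 rad.
With φ₁ = 29.7931° = 0.519988 rad and θ = 148° = 2.583087 rad:
Destination latitude: φ₂ = arcsin( sin φ₁ cos δ + cos φ₁ sin δ cos θ ) = arcsin(0.490456) = 29.3705°.
Then Δλ = atan2(0.003996, 0.756270) = 0.005284 rad, from sin θ sin δ cos φ₁ over cos δ − sin φ₁ sin φ₂.
λ₂ = λ₁ + Δλ = 44.8973°.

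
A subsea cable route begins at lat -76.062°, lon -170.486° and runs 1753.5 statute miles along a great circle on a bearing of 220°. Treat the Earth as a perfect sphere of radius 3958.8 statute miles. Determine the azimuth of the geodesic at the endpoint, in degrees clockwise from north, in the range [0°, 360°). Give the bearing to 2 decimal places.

final bearing 328.15°

Angular distance δ = d/R = 1753.5 / 3958.8 = 0.442937 rad.
Converting: φ₁ = -1.327532 rad, θ = 3.839724 rad.
sin φ₂ = sin φ₁ cos δ + cos φ₁ sin δ cos θ = (-0.970557)(0.903497) + (0.240872)(0.428595)(-0.766044) = -0.955979
φ₂ = asin(-0.955979) = -1.272977 rad = -72.936°.
For the longitude increment, Δλ = atan2( sin θ sin δ cos φ₁, cos δ − sin φ₁ sin φ₂ ) = atan2(-0.066359, -0.024335) = -110.139°.
λ₂ = -170.486° + -110.139° = -280.625°, normalized to (−180°, 180°] → 79.375°.
The forward bearing on arrival equals the back-azimuth from the destination plus 180°.
Back-azimuth from P₂ (-72.94°, 79.38°) to P₁ (-76.06°, -170.49°), with Δλ' = λ₁ − λ₂ = -249.86°: atan2( sin Δλ' cos φ₁ , cos φ₂ sin φ₁ − sin φ₂ cos φ₁ cos Δλ' ) = 148.15°.
Final bearing = (148.15° + 180°) mod 360° = 328.15°.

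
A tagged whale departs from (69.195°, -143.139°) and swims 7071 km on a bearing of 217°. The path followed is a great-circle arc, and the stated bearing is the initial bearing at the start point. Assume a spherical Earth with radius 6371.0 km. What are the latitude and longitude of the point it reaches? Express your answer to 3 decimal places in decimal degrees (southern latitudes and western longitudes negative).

δ = 7071/6371 = 1.109873 rad (63.5910°).
Start latitude φ₁ = 1.207681 rad; initial bearing θ = 3.787364 rad.
Applying the spherical law of cosines for sides, sin φ₂ = sin φ₁ cos δ + cos φ₁ sin δ cos θ = 0.161710, so φ₂ = 9.306°.
For the longitude increment, Δλ = atan2( sin θ sin δ cos φ₁, cos δ − sin φ₁ sin φ₂ ) = atan2(-0.191450, 0.293609) = -33.107°.
λ₂ = λ₁ + Δλ = -176.246°.

latitude 9.306°, longitude -176.246°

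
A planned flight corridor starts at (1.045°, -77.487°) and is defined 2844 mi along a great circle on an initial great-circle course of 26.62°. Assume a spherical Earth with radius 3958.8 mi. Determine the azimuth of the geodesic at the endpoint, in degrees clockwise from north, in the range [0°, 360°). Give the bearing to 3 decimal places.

δ = 2844/3958.8 = 0.718400 rad (41.1613°).
With φ₁ = 1.045° = 0.018239 rad and θ = 26.62° = 0.464607 rad:
Applying the spherical law of cosines for sides, sin φ₂ = sin φ₁ cos δ + cos φ₁ sin δ cos θ = 0.602045, so φ₂ = 37.016°.
Then Δλ = atan2(0.294863, 0.741880) = 0.378309 rad, from sin θ sin δ cos φ₁ over cos δ − sin φ₁ sin φ₂.
Hence λ₂ = -77.487° + 21.676° = -55.811°.
The forward bearing on arrival equals the back-azimuth from the destination plus 180°.
Back-azimuth from P₂ (37.016°, -55.811°) to P₁ (1.045°, -77.487°), with Δλ' = λ₁ − λ₂ = -21.676°: atan2( sin Δλ' cos φ₁ , cos φ₂ sin φ₁ − sin φ₂ cos φ₁ cos Δλ' ) = 214.130°.
Final bearing = (214.130° + 180°) mod 360° = 34.130°.

final bearing 34.130°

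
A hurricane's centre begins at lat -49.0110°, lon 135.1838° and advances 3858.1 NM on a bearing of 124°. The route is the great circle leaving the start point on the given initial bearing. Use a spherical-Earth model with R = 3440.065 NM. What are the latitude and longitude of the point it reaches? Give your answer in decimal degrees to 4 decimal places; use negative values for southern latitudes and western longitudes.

latitude -41.1642°, longitude -127.5408°

Central angle δ = d/R = 1.121520 rad.
With φ₁ = -49.0110° = -0.855403 rad and θ = 124° = 2.164208 rad:
Destination latitude: φ₂ = arcsin( sin φ₁ cos δ + cos φ₁ sin δ cos θ ) = arcsin(-0.658219) = -41.1642°.
Δλ = atan2( sin θ sin δ cos φ₁ , cos δ − sin φ₁ sin φ₂ ) = atan2(0.489814, -0.062533) = 1.697777 rad = 97.2754°.
λ₂ = 135.1838° + 97.2754° = 232.4592°, normalized to (−180°, 180°] → -127.5408°.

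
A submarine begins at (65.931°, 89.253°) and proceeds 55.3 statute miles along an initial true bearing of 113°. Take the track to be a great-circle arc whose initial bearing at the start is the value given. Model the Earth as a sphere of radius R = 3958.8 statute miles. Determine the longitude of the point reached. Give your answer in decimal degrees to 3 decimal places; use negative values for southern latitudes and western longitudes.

Angular distance δ = d/R = 55.3 / 3958.8 = 0.013969 rad.
With φ₁ = 65.931° = 1.150713 rad and θ = 113° = 1.972222 rad:
Applying the spherical law of cosines for sides, sin φ₂ = sin φ₁ cos δ + cos φ₁ sin δ cos θ = 0.910740, so φ₂ = 65.608°.
Then Δλ = atan2(0.005244, 0.168347) = 0.031140 rad, from sin θ sin δ cos φ₁ over cos δ − sin φ₁ sin φ₂.
λ₂ = λ₁ + Δλ = 91.037°.

longitude 91.037°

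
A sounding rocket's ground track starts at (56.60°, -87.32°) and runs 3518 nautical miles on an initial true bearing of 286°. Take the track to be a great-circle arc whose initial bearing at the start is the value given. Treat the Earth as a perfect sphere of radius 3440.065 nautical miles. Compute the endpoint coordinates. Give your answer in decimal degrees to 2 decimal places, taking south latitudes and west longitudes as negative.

latitude 34.37°, longitude -171.03°

Angular distance δ = d/R = 3518 / 3440.065 = 1.022655 rad.
With φ₁ = 56.60° = 0.987856 rad and θ = 286° = 4.991642 rad:
Destination latitude: φ₂ = arcsin( sin φ₁ cos δ + cos φ₁ sin δ cos θ ) = arcsin(0.564544) = 34.37°.
Then Δλ = atan2(-0.451632, 0.049793) = -1.460988 rad, from sin θ sin δ cos φ₁ over cos δ − sin φ₁ sin φ₂.
λ₂ = λ₁ + Δλ = -171.03°.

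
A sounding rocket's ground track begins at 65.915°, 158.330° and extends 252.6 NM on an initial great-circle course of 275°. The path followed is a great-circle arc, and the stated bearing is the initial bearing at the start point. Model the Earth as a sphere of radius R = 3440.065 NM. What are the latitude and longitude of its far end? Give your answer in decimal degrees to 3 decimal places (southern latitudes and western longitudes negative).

latitude 65.936°, longitude 148.005°

δ = 252.6/3440.065 = 0.073429 rad (4.2072°).
Start latitude φ₁ = 1.150434 rad; initial bearing θ = 4.799655 rad.
sin φ₂ = sin φ₁ cos δ + cos φ₁ sin δ cos θ = (0.912941)(0.997305) + (0.408091)(0.073363)(0.087156) = 0.913090
φ₂ = asin(0.913090) = 1.150800 rad = 65.936°.
For the longitude increment, Δλ = atan2( sin θ sin δ cos φ₁, cos δ − sin φ₁ sin φ₂ ) = atan2(-0.029825, 0.163708) = -10.325°.
Hence λ₂ = 158.330° + -10.325° = 148.005°.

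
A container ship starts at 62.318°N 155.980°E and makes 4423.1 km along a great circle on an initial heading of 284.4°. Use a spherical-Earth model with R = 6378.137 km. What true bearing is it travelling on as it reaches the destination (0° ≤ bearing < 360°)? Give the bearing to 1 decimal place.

Angular distance δ = d/R = 4423.1 / 6378.137 = 0.693478 rad.
Start latitude φ₁ = 1.087654 rad; initial bearing θ = 4.963716 rad.
Applying the spherical law of cosines for sides, sin φ₂ = sin φ₁ cos δ + cos φ₁ sin δ cos θ = 0.754854, so φ₂ = 49.013°.
Δλ = atan2( sin θ sin δ cos φ₁ , cos δ − sin φ₁ sin φ₂ ) = atan2(-0.287627, 0.100574) = -1.234418 rad = -70.727°.
Hence λ₂ = 155.980° + -70.727° = 85.253°.
The forward bearing on arrival equals the back-azimuth from the destination plus 180°.
Back-azimuth from P₂ (49.0°, 85.3°) to P₁ (62.3°, 156.0°), with Δλ' = λ₁ − λ₂ = 70.7°: atan2( sin Δλ' cos φ₁ , cos φ₂ sin φ₁ − sin φ₂ cos φ₁ cos Δλ' ) = 43.3°.
Final bearing = (43.3° + 180°) mod 360° = 223.3°.

final bearing 223.3°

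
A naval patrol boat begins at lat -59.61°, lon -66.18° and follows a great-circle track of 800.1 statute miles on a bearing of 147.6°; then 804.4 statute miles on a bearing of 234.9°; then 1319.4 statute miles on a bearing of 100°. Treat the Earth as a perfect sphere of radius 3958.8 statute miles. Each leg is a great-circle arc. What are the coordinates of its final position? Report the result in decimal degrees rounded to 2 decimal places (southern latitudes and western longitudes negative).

latitude -66.72°, longitude -27.90°

Apply the spherical direct solution leg by leg, carrying full precision between legs.
Leg 1: from (-59.61°, -66.18°), δ = 800.1/3958.8 = 0.202107 rad, θ = 147.6° → φ = -68.56°, λ = -49.07°.
Leg 2: from (-68.56°, -49.07°), δ = 804.4/3958.8 = 0.203193 rad, θ = 234.9° → φ = -72.56°, λ = -82.51°.
Leg 3: from (-72.56°, -82.51°), δ = 1319.4/3958.8 = 0.333283 rad, θ = 100° → φ = -66.72°, λ = -27.90°.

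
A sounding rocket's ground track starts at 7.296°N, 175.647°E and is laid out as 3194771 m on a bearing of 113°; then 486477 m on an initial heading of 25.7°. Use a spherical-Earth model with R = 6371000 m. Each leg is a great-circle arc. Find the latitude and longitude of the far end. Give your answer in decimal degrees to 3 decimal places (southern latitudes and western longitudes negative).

Apply the spherical direct solution leg by leg, carrying full precision between legs.
Leg 1: from (7.296°, 175.647°), δ = 3194771/6371000 = 0.501455 rad, θ = 113° → φ = -4.298°, λ = -158.010°.
Leg 2: from (-4.298°, -158.010°), δ = 486477/6371000 = 0.076358 rad, θ = 25.7° → φ = -0.354°, λ = -156.115°.

latitude -0.354°, longitude -156.115°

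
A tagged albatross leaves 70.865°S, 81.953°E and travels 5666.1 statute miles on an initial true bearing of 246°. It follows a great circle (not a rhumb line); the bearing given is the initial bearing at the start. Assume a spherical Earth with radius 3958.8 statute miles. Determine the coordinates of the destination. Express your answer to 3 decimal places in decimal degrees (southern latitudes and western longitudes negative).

latitude -15.273°, longitude -28.363°

Angular distance δ = d/R = 5666.1 / 3958.8 = 1.431267 rad.
With φ₁ = -70.865° = -1.236828 rad and θ = 246° = 4.293510 rad:
sin φ₂ = sin φ₁ cos δ + cos φ₁ sin δ cos θ = (-0.944749)(0.139077) + (0.327795)(0.990282)(-0.406737) = -0.263423
φ₂ = asin(-0.263423) = -0.266569 rad = -15.273°.
Δλ = atan2( sin θ sin δ cos φ₁ , cos δ − sin φ₁ sin φ₂ ) = atan2(-0.296545, -0.109792) = -1.925384 rad = -110.316°.
λ₂ = λ₁ + Δλ = -28.363°.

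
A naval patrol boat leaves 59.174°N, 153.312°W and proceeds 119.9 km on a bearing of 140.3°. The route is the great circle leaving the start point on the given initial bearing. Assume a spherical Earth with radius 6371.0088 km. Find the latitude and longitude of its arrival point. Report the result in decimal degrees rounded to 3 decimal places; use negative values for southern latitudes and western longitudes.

δ = 119.9/6371.0088 = 0.018820 rad (1.0783°).
Converting: φ₁ = 1.032781 rad, θ = 2.448697 rad.
Applying the spherical law of cosines for sides, sin φ₂ = sin φ₁ cos δ + cos φ₁ sin δ cos θ = 0.851156, so φ₂ = 58.338°.
Δλ = atan2( sin θ sin δ cos φ₁ , cos δ − sin φ₁ sin φ₂ ) = atan2(0.006160, 0.268912) = 0.022902 rad = 1.312°.
Hence λ₂ = -153.312° + 1.312° = -152.000°.

latitude 58.338°, longitude -152.000°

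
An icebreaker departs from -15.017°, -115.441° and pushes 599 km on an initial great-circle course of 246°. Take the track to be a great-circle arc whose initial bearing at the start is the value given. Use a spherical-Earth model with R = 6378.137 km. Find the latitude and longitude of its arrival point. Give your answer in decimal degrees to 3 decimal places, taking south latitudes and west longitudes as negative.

latitude -17.146°, longitude -120.585°

The arc subtends δ = 599/6378.137 = 0.093915 rad at the centre.
Start latitude φ₁ = -0.262096 rad; initial bearing θ = 4.293510 rad.
sin φ₂ = sin φ₁ cos δ + cos φ₁ sin δ cos θ = (-0.259106)(0.995593) + (0.965849)(0.093777)(-0.406737) = -0.294804
φ₂ = asin(-0.294804) = -0.299250 rad = -17.146°.
Then Δλ = atan2(-0.082743, 0.919208) = -0.089774 rad, from sin θ sin δ cos φ₁ over cos δ − sin φ₁ sin φ₂.
λ₂ = -115.441° + -5.144° = -120.585°.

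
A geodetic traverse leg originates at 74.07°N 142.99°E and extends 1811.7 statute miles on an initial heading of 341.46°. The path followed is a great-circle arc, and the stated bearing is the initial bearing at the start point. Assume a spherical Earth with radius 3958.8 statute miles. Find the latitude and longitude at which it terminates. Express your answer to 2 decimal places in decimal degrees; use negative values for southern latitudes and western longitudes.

δ = 1811.7/3958.8 = 0.457639 rad (26.2208°).
With φ₁ = 74.07° = 1.292765 rad and θ = 341.46° = 5.959601 rad:
sin φ₂ = sin φ₁ cos δ + cos φ₁ sin δ cos θ = (0.961598)(0.897098) + (0.274463)(0.441831)(0.948102) = 0.977620
φ₂ = asin(0.977620) = 1.358836 rad = 77.86°.
For the longitude increment, Δλ = atan2( sin θ sin δ cos φ₁, cos δ − sin φ₁ sin φ₂ ) = atan2(-0.038559, -0.042979) = -138.10°.
λ₂ = 142.99° + -138.10° = 4.89°.

latitude 77.86°, longitude 4.89°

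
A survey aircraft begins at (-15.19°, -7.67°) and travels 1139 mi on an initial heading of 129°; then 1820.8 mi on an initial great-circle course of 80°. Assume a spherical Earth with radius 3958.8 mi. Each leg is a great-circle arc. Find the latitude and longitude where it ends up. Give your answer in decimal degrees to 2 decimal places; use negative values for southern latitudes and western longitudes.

Apply the spherical direct solution leg by leg, carrying full precision between legs.
Leg 1: from (-15.19°, -7.67°), δ = 1139/3958.8 = 0.287713 rad, θ = 129° → φ = -25.06°, λ = 6.42°.
Leg 2: from (-25.06°, 6.42°), δ = 1820.8/3958.8 = 0.459937 rad, θ = 80° → φ = -18.04°, λ = 33.79°.

latitude -18.04°, longitude 33.79°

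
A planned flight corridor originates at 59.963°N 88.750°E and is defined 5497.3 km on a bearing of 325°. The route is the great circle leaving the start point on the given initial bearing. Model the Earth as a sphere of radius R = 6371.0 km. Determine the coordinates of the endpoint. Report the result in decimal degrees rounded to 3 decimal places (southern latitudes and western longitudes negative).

latitude 60.979°, longitude -27.326°

Angular distance δ = d/R = 5497.3 / 6371 = 0.862863 rad.
With φ₁ = 59.963° = 1.046552 rad and θ = 325° = 5.672320 rad:
Destination latitude: φ₂ = arcsin( sin φ₁ cos δ + cos φ₁ sin δ cos θ ) = arcsin(0.874442) = 60.979°.
Δλ = atan2( sin θ sin δ cos φ₁ , cos δ − sin φ₁ sin φ₂ ) = atan2(-0.218119, -0.106741) = -2.025906 rad = -116.076°.
Hence λ₂ = 88.750° + -116.076° = -27.326°.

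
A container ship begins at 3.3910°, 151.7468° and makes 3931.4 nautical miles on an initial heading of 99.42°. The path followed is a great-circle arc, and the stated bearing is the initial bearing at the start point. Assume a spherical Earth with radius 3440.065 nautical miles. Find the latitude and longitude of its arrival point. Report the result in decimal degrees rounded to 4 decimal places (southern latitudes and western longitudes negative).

latitude -7.1288°, longitude -143.4926°

The arc subtends δ = 3931.4/3440.065 = 1.142827 rad at the centre.
Converting: φ₁ = 0.059184 rad, θ = 1.735206 rad.
Destination latitude: φ₂ = arcsin( sin φ₁ cos δ + cos φ₁ sin δ cos θ ) = arcsin(-0.124100) = -7.1288°.
Δλ = atan2( sin θ sin δ cos φ₁ , cos δ − sin φ₁ sin φ₂ ) = atan2(0.895970, 0.422364) = 1.130286 rad = 64.7606°.
λ₂ = 151.7468° + 64.7606° = 216.5074°, normalized to (−180°, 180°] → -143.4926°.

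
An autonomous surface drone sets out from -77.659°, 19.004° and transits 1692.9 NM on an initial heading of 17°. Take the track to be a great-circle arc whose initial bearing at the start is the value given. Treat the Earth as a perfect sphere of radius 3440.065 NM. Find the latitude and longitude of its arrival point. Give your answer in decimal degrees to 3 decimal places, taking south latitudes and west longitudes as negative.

The arc subtends δ = 1692.9/3440.065 = 0.492113 rad at the centre.
With φ₁ = -77.659° = -1.355405 rad and θ = 17° = 0.296706 rad:
sin φ₂ = sin φ₁ cos δ + cos φ₁ sin δ cos θ = (-0.976893)(0.881337) + (0.213729)(0.472489)(0.956305) = -0.764399
φ₂ = asin(-0.764399) = -0.870109 rad = -49.854°.
Δλ = atan2( sin θ sin δ cos φ₁ , cos δ − sin φ₁ sin φ₂ ) = atan2(0.029525, 0.134600) = 0.215934 rad = 12.372°.
λ₂ = λ₁ + Δλ = 31.376°.

latitude -49.854°, longitude 31.376°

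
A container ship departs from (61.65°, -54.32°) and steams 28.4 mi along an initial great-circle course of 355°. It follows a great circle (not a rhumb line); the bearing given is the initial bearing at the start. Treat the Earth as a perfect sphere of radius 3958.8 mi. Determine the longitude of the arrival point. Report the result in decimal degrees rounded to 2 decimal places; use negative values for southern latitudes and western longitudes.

longitude -54.40°

Central angle δ = d/R = 0.007174 rad.
Start latitude φ₁ = 1.075995 rad; initial bearing θ = 6.195919 rad.
sin φ₂ = sin φ₁ cos δ + cos φ₁ sin δ cos θ = (0.880063)(0.999974) + (0.474856)(0.007174)(0.996195) = 0.883434
φ₂ = asin(0.883434) = 1.083142 rad = 62.06°.
For the longitude increment, Δλ = atan2( sin θ sin δ cos φ₁, cos δ − sin φ₁ sin φ₂ ) = atan2(-0.000297, 0.222496) = -0.08°.
λ₂ = λ₁ + Δλ = -54.40°.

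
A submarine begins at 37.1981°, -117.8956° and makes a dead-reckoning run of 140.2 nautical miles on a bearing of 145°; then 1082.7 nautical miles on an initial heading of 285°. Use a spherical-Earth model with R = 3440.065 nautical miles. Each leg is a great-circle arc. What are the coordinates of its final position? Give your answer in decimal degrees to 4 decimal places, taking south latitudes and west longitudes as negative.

latitude 37.9177°, longitude -138.5288°

Apply the spherical direct solution leg by leg, carrying full precision between legs.
Leg 1: from (37.1981°, -117.8956°), δ = 140.2/3440.065 = 0.040755 rad, θ = 145° → φ = 35.2739°, λ = -116.2553°.
Leg 2: from (35.2739°, -116.2553°), δ = 1082.7/3440.065 = 0.314732 rad, θ = 285° → φ = 37.9177°, λ = -138.5288°.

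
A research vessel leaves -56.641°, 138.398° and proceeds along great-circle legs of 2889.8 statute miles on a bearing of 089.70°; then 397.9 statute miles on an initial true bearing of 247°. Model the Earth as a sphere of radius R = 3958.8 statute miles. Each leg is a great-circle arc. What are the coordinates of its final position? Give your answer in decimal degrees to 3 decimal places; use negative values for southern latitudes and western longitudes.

Apply the spherical direct solution leg by leg, carrying full precision between legs.
Leg 1: from (-56.641°, 138.398°), δ = 2889.8/3958.8 = 0.729969 rad, θ = 89.7° → φ = -38.353°, λ = -163.354°.
Leg 2: from (-38.353°, -163.354°), δ = 397.9/3958.8 = 0.100510 rad, θ = 247° → φ = -40.399°, λ = -170.321°.

latitude -40.399°, longitude -170.321°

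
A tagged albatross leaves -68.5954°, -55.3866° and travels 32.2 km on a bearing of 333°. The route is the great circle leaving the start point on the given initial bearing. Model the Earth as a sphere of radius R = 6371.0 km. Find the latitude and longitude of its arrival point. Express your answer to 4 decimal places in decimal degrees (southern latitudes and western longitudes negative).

The arc subtends δ = 32.2/6371 = 0.005054 rad at the centre.
Start latitude φ₁ = -1.197216 rad; initial bearing θ = 5.811946 rad.
Destination latitude: φ₂ = arcsin( sin φ₁ cos δ + cos φ₁ sin δ cos θ ) = arcsin(-0.929371) = -68.3370°.
For the longitude increment, Δλ = atan2( sin θ sin δ cos φ₁, cos δ − sin φ₁ sin φ₂ ) = atan2(-0.000837, 0.134718) = -0.3561°.
λ₂ = -55.3866° + -0.3561° = -55.7427°.

latitude -68.3370°, longitude -55.7427°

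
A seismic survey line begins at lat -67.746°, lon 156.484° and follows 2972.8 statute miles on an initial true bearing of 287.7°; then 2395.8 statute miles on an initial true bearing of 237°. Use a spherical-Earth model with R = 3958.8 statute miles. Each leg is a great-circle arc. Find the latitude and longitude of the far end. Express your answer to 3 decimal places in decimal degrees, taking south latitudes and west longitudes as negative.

Apply the spherical direct solution leg by leg, carrying full precision between legs.
Leg 1: from (-67.746°, 156.484°), δ = 2972.8/3958.8 = 0.750935 rad, θ = 287.7° → φ = -36.729°, λ = 102.287°.
Leg 2: from (-36.729°, 102.287°), δ = 2395.8/3958.8 = 0.605183 rad, θ = 237° → φ = -47.745°, λ = 57.087°.

latitude -47.745°, longitude 57.087°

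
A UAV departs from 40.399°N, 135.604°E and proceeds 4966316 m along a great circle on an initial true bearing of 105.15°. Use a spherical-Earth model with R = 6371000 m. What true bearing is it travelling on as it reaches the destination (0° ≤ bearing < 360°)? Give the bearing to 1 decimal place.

final bearing 129.1°

The arc subtends δ = 4966316/6371000 = 0.779519 rad at the centre.
Start latitude φ₁ = 0.705096 rad; initial bearing θ = 1.835214 rad.
sin φ₂ = sin φ₁ cos δ + cos φ₁ sin δ cos θ = (0.648107)(0.711252) + (0.761550)(0.702937)(-0.261347) = 0.321062
φ₂ = asin(0.321062) = 0.326851 rad = 18.727°.
For the longitude increment, Δλ = atan2( sin θ sin δ cos φ₁, cos δ − sin φ₁ sin φ₂ ) = atan2(0.516717, 0.503169) = 45.761°.
λ₂ = 135.604° + 45.761° = 181.365°, normalized to (−180°, 180°] → -178.635°.
The forward bearing on arrival equals the back-azimuth from the destination plus 180°.
Back-azimuth from P₂ (18.7°, -178.6°) to P₁ (40.4°, 135.6°), with Δλ' = λ₁ − λ₂ = 314.2°: atan2( sin Δλ' cos φ₁ , cos φ₂ sin φ₁ − sin φ₂ cos φ₁ cos Δλ' ) = 309.1°.
Final bearing = (309.1° + 180°) mod 360° = 129.1°.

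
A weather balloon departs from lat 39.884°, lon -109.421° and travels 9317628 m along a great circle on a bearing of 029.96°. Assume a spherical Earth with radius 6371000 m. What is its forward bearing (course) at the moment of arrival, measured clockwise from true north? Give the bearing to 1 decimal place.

δ = 9317628/6371000 = 1.462506 rad (83.7954°).
Start latitude φ₁ = 0.696107 rad; initial bearing θ = 0.522901 rad.
Applying the spherical law of cosines for sides, sin φ₂ = sin φ₁ cos δ + cos φ₁ sin δ cos θ = 0.730217, so φ₂ = 46.905°.
For the longitude increment, Δλ = atan2( sin θ sin δ cos φ₁, cos δ − sin φ₁ sin φ₂ ) = atan2(0.380963, -0.360162) = 133.392°.
λ₂ = -109.421° + 133.392° = 23.971°.
The forward bearing on arrival equals the back-azimuth from the destination plus 180°.
Back-azimuth from P₂ (46.9°, 24.0°) to P₁ (39.9°, -109.4°), with Δλ' = λ₁ − λ₂ = -133.4°: atan2( sin Δλ' cos φ₁ , cos φ₂ sin φ₁ − sin φ₂ cos φ₁ cos Δλ' ) = 325.9°.
Final bearing = (325.9° + 180°) mod 360° = 145.9°.

final bearing 145.9°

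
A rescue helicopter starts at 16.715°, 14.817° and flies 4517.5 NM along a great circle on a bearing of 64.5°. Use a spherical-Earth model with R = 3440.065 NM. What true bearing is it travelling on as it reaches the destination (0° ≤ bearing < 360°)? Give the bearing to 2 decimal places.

Central angle δ = d/R = 1.313202 rad.
Converting: φ₁ = 0.291732 rad, θ = 1.125737 rad.
Destination latitude: φ₂ = arcsin( sin φ₁ cos δ + cos φ₁ sin δ cos θ ) = arcsin(0.471987) = 28.163°.
Then Δλ = atan2(0.835927, 0.119006) = 1.429382 rad, from sin θ sin δ cos φ₁ over cos δ − sin φ₁ sin φ₂.
λ₂ = λ₁ + Δλ = 96.715°.
The forward bearing on arrival equals the back-azimuth from the destination plus 180°.
Back-azimuth from P₂ (28.16°, 96.71°) to P₁ (16.71°, 14.82°), with Δλ' = λ₁ − λ₂ = -81.90°: atan2( sin Δλ' cos φ₁ , cos φ₂ sin φ₁ − sin φ₂ cos φ₁ cos Δλ' ) = 281.32°.
Final bearing = (281.32° + 180°) mod 360° = 101.32°.

final bearing 101.32°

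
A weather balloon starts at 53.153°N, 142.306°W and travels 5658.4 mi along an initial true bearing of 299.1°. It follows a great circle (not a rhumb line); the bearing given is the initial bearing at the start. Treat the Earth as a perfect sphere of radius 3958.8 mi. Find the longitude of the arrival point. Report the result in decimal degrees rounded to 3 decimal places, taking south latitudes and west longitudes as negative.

longitude 108.524°

Central angle δ = d/R = 1.429322 rad.
With φ₁ = 53.153° = 0.927695 rad and θ = 299.1° = 5.220280 rad:
Applying the spherical law of cosines for sides, sin φ₂ = sin φ₁ cos δ + cos φ₁ sin δ cos θ = 0.401568, so φ₂ = 23.676°.
Then Δλ = atan2(-0.518749, -0.180348) = -1.905384 rad, from sin θ sin δ cos φ₁ over cos δ − sin φ₁ sin φ₂.
λ₂ = -142.306° + -109.170° = -251.476°, normalized to (−180°, 180°] → 108.524°.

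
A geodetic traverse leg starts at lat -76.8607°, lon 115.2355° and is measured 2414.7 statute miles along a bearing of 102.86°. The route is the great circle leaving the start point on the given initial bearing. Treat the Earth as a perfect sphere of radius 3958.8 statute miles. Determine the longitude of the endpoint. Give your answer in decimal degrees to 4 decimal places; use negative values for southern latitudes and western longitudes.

Central angle δ = d/R = 0.609958 rad.
Start latitude φ₁ = -1.341472 rad; initial bearing θ = 1.795246 rad.
Applying the spherical law of cosines for sides, sin φ₂ = sin φ₁ cos δ + cos φ₁ sin δ cos θ = -0.827196, so φ₂ = -55.8117°.
Δλ = atan2( sin θ sin δ cos φ₁ , cos δ − sin φ₁ sin φ₂ ) = atan2(0.126950, 0.014132) = 1.459930 rad = 83.6478°.
λ₂ = 115.2355° + 83.6478° = 198.8833°, normalized to (−180°, 180°] → -161.1167°.

longitude -161.1167°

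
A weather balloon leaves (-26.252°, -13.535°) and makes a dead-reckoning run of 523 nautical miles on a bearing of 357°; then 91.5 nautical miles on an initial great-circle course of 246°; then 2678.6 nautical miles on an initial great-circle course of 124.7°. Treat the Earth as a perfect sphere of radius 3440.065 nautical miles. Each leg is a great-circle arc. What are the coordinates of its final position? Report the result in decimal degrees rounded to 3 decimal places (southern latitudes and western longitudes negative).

latitude -37.001°, longitude 30.826°

Apply the spherical direct solution leg by leg, carrying full precision between legs.
Leg 1: from (-26.252°, -13.535°), δ = 523/3440.065 = 0.152032 rad, θ = 357° → φ = -17.552°, λ = -14.011°.
Leg 2: from (-17.552°, -14.011°), δ = 91.5/3440.065 = 0.026598 rad, θ = 246° → φ = -18.167°, λ = -15.477°.
Leg 3: from (-18.167°, -15.477°), δ = 2678.6/3440.065 = 0.778648 rad, θ = 124.7° → φ = -37.001°, λ = 30.826°.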